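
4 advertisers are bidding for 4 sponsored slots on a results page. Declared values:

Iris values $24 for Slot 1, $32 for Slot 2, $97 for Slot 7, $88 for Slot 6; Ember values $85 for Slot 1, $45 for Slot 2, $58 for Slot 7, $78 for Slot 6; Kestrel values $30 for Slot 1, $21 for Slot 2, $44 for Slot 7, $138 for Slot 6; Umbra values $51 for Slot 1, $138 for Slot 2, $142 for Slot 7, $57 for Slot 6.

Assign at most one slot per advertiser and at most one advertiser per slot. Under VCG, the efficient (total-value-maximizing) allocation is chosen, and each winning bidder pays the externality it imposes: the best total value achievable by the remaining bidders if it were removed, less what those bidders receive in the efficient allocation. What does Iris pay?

Iris pays $4.

Efficient allocation: Iris→Slot 7 ($97), Ember→Slot 1 ($85), Kestrel→Slot 6 ($138), Umbra→Slot 2 ($138); total welfare W = $458.
Iris receives Slot 7 at value $97, so the others get W − 97 = $361.
Without Iris: best allocation of the remaining 3 bidders over all 4 slots is Ember→Slot 1 ($85), Kestrel→Slot 6 ($138), Umbra→Slot 7 ($142), total $365.
VCG payment = (others' best without Iris) − (others' welfare with Iris) = 365 − 361 = $4.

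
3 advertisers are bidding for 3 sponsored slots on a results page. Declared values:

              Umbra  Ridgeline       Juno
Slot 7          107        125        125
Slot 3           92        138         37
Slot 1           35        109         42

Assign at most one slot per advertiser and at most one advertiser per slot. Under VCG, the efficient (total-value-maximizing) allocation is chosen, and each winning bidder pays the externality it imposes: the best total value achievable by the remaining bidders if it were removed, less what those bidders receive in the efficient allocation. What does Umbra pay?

Umbra pays $29.

Efficient allocation: Umbra→Slot 3 ($92), Ridgeline→Slot 1 ($109), Juno→Slot 7 ($125); total welfare W = $326.
Umbra receives Slot 3 at value $92, so the others get W − 92 = $234.
Without Umbra: best allocation of the remaining 2 bidders over all 3 slots is Ridgeline→Slot 3 ($138), Juno→Slot 7 ($125), total $263.
VCG payment = (others' best without Umbra) − (others' welfare with Umbra) = 263 − 234 = $29.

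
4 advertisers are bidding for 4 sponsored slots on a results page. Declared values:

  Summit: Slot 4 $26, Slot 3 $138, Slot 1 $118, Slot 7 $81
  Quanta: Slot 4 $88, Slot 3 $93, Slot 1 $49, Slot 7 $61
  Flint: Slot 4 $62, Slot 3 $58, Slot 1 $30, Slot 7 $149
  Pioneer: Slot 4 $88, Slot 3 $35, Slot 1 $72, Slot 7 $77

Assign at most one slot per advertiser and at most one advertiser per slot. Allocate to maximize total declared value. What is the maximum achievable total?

Optimal: Summit→Slot 1 ($118), Quanta→Slot 3 ($93), Flint→Slot 7 ($149), Pioneer→Slot 4 ($88) — total 118+93+149+88 = $448.
Row-greedy (each advertiser in turn takes its best remaining slot) gives $447, worse by 1.
Next-best assignment: Summit→Slot 3, Quanta→Slot 4, Flint→Slot 7, Pioneer→Slot 1 = $447.
No other one-to-one assignment exceeds $448.

Maximum total: $448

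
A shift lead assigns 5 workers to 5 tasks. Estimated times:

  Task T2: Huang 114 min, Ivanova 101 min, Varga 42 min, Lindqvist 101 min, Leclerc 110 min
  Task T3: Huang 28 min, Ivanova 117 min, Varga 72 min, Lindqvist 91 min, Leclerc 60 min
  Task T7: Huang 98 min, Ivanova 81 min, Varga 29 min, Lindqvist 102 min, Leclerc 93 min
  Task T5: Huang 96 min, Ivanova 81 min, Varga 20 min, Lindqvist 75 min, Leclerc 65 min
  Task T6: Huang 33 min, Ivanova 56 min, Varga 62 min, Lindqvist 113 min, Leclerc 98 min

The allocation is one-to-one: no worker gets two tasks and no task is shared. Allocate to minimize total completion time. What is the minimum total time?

Minimum total: 279 min

Optimal: Huang→Task T3 (28 min), Ivanova→Task T6 (56 min), Varga→Task T7 (29 min), Lindqvist→Task T2 (101 min), Leclerc→Task T5 (65 min) — total 28+56+29+101+65 = 279 min.
Row-greedy (each worker in turn takes its cheapest remaining task) gives 298 min, worse by 19.
Next-best assignment: Huang→Task T6, Ivanova→Task T7, Varga→Task T2, Lindqvist→Task T5, Leclerc→Task T3 = 291 min.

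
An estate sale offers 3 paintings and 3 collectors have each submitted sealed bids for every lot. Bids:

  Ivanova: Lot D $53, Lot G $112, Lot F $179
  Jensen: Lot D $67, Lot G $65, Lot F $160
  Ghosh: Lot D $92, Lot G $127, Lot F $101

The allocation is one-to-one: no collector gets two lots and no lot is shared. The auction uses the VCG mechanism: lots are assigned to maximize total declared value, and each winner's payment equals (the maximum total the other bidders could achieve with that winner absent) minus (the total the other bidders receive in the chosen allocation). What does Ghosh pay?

Ghosh pays $26.

Efficient allocation: Ivanova→Lot F ($179), Jensen→Lot D ($67), Ghosh→Lot G ($127); total welfare W = $373.
Ghosh receives Lot G at value $127, so the others get W − 127 = $246.
Without Ghosh: best allocation of the remaining 2 bidders over all 3 lots is Ivanova→Lot G ($112), Jensen→Lot F ($160), total $272.
VCG payment = (others' best without Ghosh) − (others' welfare with Ghosh) = 272 − 246 = $26.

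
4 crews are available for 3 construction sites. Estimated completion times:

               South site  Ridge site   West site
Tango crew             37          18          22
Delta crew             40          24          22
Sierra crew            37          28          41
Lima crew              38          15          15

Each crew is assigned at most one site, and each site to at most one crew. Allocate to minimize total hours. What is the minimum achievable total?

Min total: 70 hours

This is a one-to-one assignment (minimum-cost bipartite matching).
Optimal: Sierra crew→South site (37 hours), Tango crew→Ridge site (18 hours), Lima crew→West site (15 hours) — total 37+18+15 = 70 hours.
Min-entry greedy (repeatedly take the single cheapest remaining cell) gives 74 hours, worse by 4.
No other one-to-one assignment undercuts 70 hours.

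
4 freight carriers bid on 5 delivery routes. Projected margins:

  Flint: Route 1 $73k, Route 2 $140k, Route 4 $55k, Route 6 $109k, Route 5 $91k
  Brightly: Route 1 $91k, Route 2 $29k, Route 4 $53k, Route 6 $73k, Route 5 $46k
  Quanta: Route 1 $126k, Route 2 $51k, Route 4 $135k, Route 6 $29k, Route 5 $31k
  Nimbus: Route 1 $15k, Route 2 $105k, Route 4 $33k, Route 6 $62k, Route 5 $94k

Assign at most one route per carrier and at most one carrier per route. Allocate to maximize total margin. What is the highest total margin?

Optimal: Flint→Route 2 ($140k), Brightly→Route 1 ($91k), Quanta→Route 4 ($135k), Nimbus→Route 5 ($94k) — total 140+91+135+94 = $460k.
Column-greedy (each route in turn goes to its best remaining carrier) gives $381k, worse by 79.

Max total: $460k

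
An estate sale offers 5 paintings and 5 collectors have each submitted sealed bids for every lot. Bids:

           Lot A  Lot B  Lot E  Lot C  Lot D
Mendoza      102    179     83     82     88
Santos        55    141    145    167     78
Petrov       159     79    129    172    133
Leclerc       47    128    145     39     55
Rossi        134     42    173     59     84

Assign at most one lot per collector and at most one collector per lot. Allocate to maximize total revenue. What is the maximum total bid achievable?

Maximum total: $758

Optimal: Mendoza→Lot B ($179), Santos→Lot C ($167), Petrov→Lot D ($133), Leclerc→Lot E ($145), Rossi→Lot A ($134) — total 179+167+133+145+134 = $758.
Row-greedy (each collector in turn takes its best remaining lot) gives $734, worse by 24.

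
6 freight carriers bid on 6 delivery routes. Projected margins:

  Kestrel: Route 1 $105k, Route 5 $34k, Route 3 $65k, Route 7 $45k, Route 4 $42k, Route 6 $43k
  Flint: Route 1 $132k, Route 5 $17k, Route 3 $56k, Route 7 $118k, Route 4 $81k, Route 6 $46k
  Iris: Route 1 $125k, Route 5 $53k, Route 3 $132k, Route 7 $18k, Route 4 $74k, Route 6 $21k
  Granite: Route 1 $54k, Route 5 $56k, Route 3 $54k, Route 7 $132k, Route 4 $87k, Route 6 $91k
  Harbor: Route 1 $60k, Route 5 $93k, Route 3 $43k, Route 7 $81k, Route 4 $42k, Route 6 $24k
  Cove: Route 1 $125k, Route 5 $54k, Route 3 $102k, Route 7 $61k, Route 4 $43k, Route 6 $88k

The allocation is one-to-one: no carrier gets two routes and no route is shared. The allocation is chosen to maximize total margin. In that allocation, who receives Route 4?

Flint receives Route 4.

This is the linear assignment problem.
Optimal: Kestrel→Route 1 ($105k), Flint→Route 4 ($81k), Iris→Route 3 ($132k), Granite→Route 7 ($132k), Harbor→Route 5 ($93k), Cove→Route 6 ($88k) — total 105+81+132+132+93+88 = $631k.
Row-greedy (each carrier in turn takes its best remaining route) gives $582k, worse by 49.
Next-best assignment: Kestrel→Route 1, Flint→Route 7, Iris→Route 3, Granite→Route 4, Harbor→Route 5, Cove→Route 6 = $623k.
Swapping Kestrel↔Harbor (Kestrel→Route 5 $34k, Harbor→Route 1 $60k) loses 104.
Checked against all permutations: $631k is optimal.
Flint's own top route is Route 1 ($132k), but forcing Flint→Route 1 and reassigning the rest optimally gives only $619k — worse by 12.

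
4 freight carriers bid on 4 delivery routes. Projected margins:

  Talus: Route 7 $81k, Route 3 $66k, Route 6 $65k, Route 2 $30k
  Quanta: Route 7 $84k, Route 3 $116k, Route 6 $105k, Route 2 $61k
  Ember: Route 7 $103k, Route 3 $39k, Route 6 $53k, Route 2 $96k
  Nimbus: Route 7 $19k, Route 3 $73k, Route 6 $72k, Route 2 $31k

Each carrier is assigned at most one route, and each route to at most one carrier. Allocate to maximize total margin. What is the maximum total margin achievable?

Optimal: Talus→Route 7 ($81k), Quanta→Route 3 ($116k), Ember→Route 2 ($96k), Nimbus→Route 6 ($72k) — total 81+116+96+72 = $365k.
Max-entry greedy (repeatedly take the single best remaining cell) gives $321k, worse by 44.
Next-best assignment: Talus→Route 7, Quanta→Route 6, Ember→Route 2, Nimbus→Route 3 = $355k.
Swapping Nimbus↔Talus (Nimbus→Route 7 $19k, Talus→Route 6 $65k) loses 69.

Maximum total: $365k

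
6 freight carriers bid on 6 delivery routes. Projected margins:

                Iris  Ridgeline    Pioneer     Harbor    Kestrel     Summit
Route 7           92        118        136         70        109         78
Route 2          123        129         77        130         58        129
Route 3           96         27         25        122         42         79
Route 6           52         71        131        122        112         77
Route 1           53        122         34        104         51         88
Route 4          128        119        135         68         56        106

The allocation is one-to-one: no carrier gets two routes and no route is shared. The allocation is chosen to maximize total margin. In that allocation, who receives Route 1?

Ridgeline receives Route 1.

This is the linear assignment problem.
Optimal: Iris→Route 4 ($128k), Ridgeline→Route 1 ($122k), Pioneer→Route 7 ($136k), Harbor→Route 3 ($122k), Kestrel→Route 6 ($112k), Summit→Route 2 ($129k) — total 128+122+136+122+112+129 = $749k.
Column-greedy (each route in turn goes to its best remaining carrier) gives $702k, worse by 47.
Next-best assignment: Iris→Route 4, Ridgeline→Route 1, Pioneer→Route 6, Harbor→Route 3, Kestrel→Route 7, Summit→Route 2 = $741k.
No other one-to-one assignment exceeds $749k.
Ridgeline's own top route is Route 2 ($129k), but forcing Ridgeline→Route 2 and reassigning the rest optimally gives only $715k — worse by 34.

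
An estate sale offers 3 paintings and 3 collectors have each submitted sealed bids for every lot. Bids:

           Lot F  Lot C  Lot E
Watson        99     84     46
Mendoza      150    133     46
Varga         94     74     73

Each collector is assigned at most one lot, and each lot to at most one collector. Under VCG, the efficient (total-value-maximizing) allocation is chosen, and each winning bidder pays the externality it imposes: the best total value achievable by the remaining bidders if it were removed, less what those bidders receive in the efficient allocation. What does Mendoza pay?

Mendoza pays $21.

Efficient allocation: Watson→Lot C ($84), Mendoza→Lot F ($150), Varga→Lot E ($73); total welfare W = $307.
Mendoza receives Lot F at value $150, so the others get W − 150 = $157.
Without Mendoza: best allocation of the remaining 2 bidders over all 3 lots is Watson→Lot C ($84), Varga→Lot F ($94), total $178.
VCG payment = (others' best without Mendoza) − (others' welfare with Mendoza) = 178 − 157 = $21.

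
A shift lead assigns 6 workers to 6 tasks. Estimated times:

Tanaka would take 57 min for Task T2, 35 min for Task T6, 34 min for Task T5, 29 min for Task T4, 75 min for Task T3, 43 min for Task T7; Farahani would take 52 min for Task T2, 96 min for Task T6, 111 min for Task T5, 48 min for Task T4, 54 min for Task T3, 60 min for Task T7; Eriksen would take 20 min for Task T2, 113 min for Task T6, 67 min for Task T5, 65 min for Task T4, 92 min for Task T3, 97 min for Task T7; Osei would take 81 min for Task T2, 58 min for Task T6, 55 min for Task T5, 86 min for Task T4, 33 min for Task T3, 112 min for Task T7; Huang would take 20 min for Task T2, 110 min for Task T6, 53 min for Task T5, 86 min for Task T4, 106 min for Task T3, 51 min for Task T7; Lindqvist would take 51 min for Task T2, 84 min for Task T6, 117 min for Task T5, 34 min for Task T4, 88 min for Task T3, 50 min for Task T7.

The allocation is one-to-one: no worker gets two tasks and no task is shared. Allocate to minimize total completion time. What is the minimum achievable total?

Minimum total: 235 min

Optimal: Tanaka→Task T6 (35 min), Farahani→Task T7 (60 min), Eriksen→Task T2 (20 min), Osei→Task T3 (33 min), Huang→Task T5 (53 min), Lindqvist→Task T4 (34 min) — total 35+60+20+33+53+34 = 235 min.
Min-entry greedy (repeatedly take the single cheapest remaining cell) gives 281 min, worse by 46.
Next-best assignment: Tanaka→Task T6, Farahani→Task T4, Eriksen→Task T2, Osei→Task T3, Huang→Task T5, Lindqvist→Task T7 = 239 min.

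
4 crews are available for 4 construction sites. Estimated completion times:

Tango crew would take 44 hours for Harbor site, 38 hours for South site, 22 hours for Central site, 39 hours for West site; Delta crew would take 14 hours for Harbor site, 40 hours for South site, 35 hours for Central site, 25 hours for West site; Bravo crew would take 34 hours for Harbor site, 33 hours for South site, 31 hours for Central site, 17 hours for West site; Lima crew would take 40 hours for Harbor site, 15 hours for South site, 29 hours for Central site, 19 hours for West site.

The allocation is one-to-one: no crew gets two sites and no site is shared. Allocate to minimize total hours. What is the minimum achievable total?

Min total: 68 hours

Treat this as an assignment problem: match each crew to one site.
Optimal: Tango crew→Central site (22 hours), Delta crew→Harbor site (14 hours), Bravo crew→West site (17 hours), Lima crew→South site (15 hours) — total 22+14+17+15 = 68 hours.
Next-best assignment: Tango crew→Central site, Delta crew→Harbor site, Bravo crew→South site, Lima crew→West site = 88 hours.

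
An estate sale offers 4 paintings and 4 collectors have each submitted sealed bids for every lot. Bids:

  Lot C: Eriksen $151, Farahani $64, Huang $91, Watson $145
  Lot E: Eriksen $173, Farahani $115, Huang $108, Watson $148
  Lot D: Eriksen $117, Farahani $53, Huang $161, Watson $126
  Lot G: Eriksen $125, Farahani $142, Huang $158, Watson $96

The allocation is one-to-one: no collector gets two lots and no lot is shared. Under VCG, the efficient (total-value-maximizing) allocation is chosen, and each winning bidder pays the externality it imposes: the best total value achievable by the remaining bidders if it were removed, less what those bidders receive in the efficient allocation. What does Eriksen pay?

Eriksen pays $3.

Efficient allocation: Eriksen→Lot E ($173), Farahani→Lot G ($142), Huang→Lot D ($161), Watson→Lot C ($145); total welfare W = $621.
Eriksen receives Lot E at value $173, so the others get W − 173 = $448.
Without Eriksen: best allocation of the remaining 3 bidders over all 4 lots is Farahani→Lot G ($142), Huang→Lot D ($161), Watson→Lot E ($148), total $451.
VCG payment = (others' best without Eriksen) − (others' welfare with Eriksen) = 451 − 448 = $3.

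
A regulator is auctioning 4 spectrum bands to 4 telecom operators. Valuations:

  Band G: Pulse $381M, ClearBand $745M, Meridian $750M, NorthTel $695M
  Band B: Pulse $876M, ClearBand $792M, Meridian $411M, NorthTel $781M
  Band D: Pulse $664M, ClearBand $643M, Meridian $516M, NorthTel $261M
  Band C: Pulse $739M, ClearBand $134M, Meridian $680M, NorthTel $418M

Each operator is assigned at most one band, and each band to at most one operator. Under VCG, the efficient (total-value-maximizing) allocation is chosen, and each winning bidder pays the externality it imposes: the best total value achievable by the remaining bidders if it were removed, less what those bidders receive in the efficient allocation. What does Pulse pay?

Efficient allocation: Pulse→Band C ($739M), ClearBand→Band D ($643M), Meridian→Band G ($750M), NorthTel→Band B ($781M); total welfare W = $2913M.
Pulse receives Band C at value $739M, so the others get W − 739 = $2174M.
Without Pulse: best allocation of the remaining 3 bidders over all 4 bands is ClearBand→Band G ($745M), Meridian→Band C ($680M), NorthTel→Band B ($781M), total $2206M.
VCG payment = (others' best without Pulse) − (others' welfare with Pulse) = 2206 − 2174 = $32M.

Pulse pays $32M.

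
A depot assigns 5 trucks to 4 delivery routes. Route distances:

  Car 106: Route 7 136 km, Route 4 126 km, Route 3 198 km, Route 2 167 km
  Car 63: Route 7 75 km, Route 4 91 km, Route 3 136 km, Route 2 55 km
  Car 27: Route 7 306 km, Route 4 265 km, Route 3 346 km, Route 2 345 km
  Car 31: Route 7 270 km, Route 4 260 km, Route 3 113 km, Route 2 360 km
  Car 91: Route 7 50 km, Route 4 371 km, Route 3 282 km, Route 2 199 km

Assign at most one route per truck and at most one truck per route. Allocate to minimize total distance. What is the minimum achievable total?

Treat this as an assignment problem: match each truck to one route.
Optimal: Car 91→Route 7 (50 km), Car 106→Route 4 (126 km), Car 31→Route 3 (113 km), Car 63→Route 2 (55 km) — total 50+126+113+55 = 344 km.
Column-greedy (each route in turn goes to its cheapest remaining truck) gives 421 km, worse by 77.
Swapping Car 106↔Car 63 (Car 106→Route 2 167 km, Car 63→Route 4 91 km) adds 77.

Min total: 344 km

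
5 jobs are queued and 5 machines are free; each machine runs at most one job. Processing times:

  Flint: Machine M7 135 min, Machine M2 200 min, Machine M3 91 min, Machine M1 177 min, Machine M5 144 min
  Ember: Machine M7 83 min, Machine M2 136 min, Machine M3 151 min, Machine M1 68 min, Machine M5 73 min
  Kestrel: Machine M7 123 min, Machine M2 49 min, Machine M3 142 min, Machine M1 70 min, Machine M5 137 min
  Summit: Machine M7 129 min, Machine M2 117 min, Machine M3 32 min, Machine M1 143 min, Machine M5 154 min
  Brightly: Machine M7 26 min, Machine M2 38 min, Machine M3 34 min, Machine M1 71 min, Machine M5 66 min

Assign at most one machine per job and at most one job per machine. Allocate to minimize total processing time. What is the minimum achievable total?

Optimal: Flint→Machine M5 (144 min), Ember→Machine M1 (68 min), Kestrel→Machine M2 (49 min), Summit→Machine M3 (32 min), Brightly→Machine M7 (26 min) — total 144+68+49+32+26 = 319 min.
Row-greedy (each job in turn takes its cheapest remaining machine) gives 403 min, worse by 84.
Next-best assignment: Flint→Machine M7, Ember→Machine M5, Kestrel→Machine M1, Summit→Machine M3, Brightly→Machine M2 = 348 min.
Swapping Ember↔Brightly (Ember→Machine M7 83 min, Brightly→Machine M1 71 min) adds 60.

Min total: 319 min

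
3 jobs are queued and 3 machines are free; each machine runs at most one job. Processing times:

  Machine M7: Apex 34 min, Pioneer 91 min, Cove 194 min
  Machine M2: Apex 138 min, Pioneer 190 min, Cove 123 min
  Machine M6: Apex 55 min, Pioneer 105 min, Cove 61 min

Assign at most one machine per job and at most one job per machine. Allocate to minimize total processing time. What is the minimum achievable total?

Minimum total: 262 min

Optimal: Apex→Machine M7 (34 min), Pioneer→Machine M6 (105 min), Cove→Machine M2 (123 min) — total 34+105+123 = 262 min.
Min-entry greedy (repeatedly take the single cheapest remaining cell) gives 285 min, worse by 23.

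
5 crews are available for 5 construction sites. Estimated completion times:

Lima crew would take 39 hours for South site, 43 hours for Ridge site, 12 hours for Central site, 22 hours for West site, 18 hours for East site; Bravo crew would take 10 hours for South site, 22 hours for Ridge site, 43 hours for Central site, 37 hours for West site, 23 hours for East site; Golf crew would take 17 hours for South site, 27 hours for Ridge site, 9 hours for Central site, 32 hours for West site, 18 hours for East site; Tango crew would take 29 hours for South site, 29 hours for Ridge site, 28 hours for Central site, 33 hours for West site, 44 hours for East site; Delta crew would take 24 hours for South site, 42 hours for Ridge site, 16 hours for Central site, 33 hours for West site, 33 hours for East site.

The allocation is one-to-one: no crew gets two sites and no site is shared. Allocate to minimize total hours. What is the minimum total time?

Min total: 95 hours

This is the linear assignment problem.
Optimal: Lima crew→West site (22 hours), Bravo crew→South site (10 hours), Golf crew→East site (18 hours), Tango crew→Ridge site (29 hours), Delta crew→Central site (16 hours) — total 22+10+18+29+16 = 95 hours.
Column-greedy (each site in turn goes to its cheapest remaining crew) gives 115 hours, worse by 20.
Next-best assignment: Lima crew→East site, Bravo crew→South site, Golf crew→Central site, Tango crew→Ridge site, Delta crew→West site = 99 hours.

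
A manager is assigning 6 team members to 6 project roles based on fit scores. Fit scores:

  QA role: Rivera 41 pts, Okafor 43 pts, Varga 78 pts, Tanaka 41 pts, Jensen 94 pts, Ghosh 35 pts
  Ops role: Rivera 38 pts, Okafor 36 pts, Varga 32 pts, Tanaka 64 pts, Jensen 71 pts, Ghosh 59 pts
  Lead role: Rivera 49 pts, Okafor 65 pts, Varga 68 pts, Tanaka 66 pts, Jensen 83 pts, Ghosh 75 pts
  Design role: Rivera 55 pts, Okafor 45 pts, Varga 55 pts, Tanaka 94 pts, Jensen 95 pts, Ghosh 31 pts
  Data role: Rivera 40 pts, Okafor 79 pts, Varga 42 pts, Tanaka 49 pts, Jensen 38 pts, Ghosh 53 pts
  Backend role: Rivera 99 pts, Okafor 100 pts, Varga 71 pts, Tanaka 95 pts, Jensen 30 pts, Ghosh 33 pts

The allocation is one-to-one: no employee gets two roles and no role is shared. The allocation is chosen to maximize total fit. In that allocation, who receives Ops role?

This is the linear assignment problem.
Optimal: Rivera→Backend role (99 pts), Okafor→Data role (79 pts), Varga→QA role (78 pts), Tanaka→Design role (94 pts), Jensen→Ops role (71 pts), Ghosh→Lead role (75 pts) — total 99+79+78+94+71+75 = 496 pts.
Column-greedy (each role in turn goes to its best remaining employee) gives 438 pts, worse by 58.
Next-best assignment: Rivera→Backend role, Okafor→Data role, Varga→Lead role, Tanaka→Design role, Jensen→QA role, Ghosh→Ops role = 493 pts.
Swapping Okafor↔Rivera (Okafor→Backend role 100 pts, Rivera→Data role 40 pts) loses 38.
Checked against all permutations: 496 pts is optimal.
Jensen's own top role is Design role (95 pts), but forcing Jensen→Design role and reassigning the rest optimally gives only 490 pts — worse by 6.

Jensen receives Ops role.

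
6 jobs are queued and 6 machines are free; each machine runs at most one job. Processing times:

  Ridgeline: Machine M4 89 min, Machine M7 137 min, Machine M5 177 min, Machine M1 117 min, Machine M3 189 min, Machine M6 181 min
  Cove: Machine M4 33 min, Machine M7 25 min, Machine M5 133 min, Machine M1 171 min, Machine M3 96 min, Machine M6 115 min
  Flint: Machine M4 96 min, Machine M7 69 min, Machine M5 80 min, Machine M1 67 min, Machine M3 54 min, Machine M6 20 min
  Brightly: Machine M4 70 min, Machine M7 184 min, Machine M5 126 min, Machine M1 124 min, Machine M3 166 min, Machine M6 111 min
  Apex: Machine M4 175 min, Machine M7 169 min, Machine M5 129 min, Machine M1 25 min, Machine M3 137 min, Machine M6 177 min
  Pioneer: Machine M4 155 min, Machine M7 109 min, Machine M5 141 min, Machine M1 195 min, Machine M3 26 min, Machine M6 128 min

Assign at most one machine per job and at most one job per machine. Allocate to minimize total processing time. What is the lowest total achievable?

Min total: 311 min

Optimal: Ridgeline→Machine M4 (89 min), Cove→Machine M7 (25 min), Flint→Machine M6 (20 min), Brightly→Machine M5 (126 min), Apex→Machine M1 (25 min), Pioneer→Machine M3 (26 min) — total 89+25+20+126+25+26 = 311 min.
Column-greedy (each machine in turn goes to its cheapest remaining job) gives 460 min, worse by 149.
Swapping Flint↔Apex (Flint→Machine M1 67 min, Apex→Machine M6 177 min) adds 199.
Checked against all permutations: 311 min is optimal.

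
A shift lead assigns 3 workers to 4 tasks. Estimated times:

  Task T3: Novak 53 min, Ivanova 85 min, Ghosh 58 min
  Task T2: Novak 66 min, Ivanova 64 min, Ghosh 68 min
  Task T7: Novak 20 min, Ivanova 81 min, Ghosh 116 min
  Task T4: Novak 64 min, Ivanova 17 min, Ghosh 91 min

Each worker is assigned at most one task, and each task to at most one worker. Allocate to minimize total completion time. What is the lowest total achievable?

Minimum total: 95 min

Treat this as an assignment problem: match each worker to one task.
Optimal: Novak→Task T7 (20 min), Ivanova→Task T4 (17 min), Ghosh→Task T3 (58 min) — total 20+17+58 = 95 min.
Column-greedy (each task in turn goes to its cheapest remaining worker) gives 233 min, worse by 138.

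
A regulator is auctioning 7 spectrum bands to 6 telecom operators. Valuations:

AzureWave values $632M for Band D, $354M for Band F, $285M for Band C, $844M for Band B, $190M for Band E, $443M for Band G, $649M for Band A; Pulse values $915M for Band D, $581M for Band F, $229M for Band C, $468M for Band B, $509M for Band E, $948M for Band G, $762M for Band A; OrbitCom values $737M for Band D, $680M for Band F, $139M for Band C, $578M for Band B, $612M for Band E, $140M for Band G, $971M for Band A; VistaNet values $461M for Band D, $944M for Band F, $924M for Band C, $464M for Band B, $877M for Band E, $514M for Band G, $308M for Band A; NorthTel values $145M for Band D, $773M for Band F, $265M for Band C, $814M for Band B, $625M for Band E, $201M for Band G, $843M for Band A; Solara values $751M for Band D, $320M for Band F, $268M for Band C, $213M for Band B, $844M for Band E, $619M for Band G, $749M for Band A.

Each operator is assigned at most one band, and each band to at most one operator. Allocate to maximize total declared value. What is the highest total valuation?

Max total: $5304M

Treat this as an assignment problem: match each operator to one band.
Optimal: AzureWave→Band B ($844M), Pulse→Band G ($948M), OrbitCom→Band A ($971M), VistaNet→Band C ($924M), NorthTel→Band F ($773M), Solara→Band E ($844M) — total 844+948+971+924+773+844 = $5304M.
Max-entry greedy (repeatedly take the single best remaining cell) gives $4816M, worse by 488.
Every other assignment is strictly worse.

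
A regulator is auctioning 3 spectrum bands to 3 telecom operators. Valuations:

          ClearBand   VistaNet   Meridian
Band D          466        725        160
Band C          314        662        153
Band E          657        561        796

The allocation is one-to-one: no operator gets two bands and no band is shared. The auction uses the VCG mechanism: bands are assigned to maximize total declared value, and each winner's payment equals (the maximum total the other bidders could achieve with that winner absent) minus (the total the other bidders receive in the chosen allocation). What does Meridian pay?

Efficient allocation: ClearBand→Band D ($466M), VistaNet→Band C ($662M), Meridian→Band E ($796M); total welfare W = $1924M.
Meridian receives Band E at value $796M, so the others get W − 796 = $1128M.
Without Meridian: best allocation of the remaining 2 bidders over all 3 bands is ClearBand→Band E ($657M), VistaNet→Band D ($725M), total $1382M.
VCG payment = (others' best without Meridian) − (others' welfare with Meridian) = 1382 − 1128 = $254M.

Meridian pays $254M.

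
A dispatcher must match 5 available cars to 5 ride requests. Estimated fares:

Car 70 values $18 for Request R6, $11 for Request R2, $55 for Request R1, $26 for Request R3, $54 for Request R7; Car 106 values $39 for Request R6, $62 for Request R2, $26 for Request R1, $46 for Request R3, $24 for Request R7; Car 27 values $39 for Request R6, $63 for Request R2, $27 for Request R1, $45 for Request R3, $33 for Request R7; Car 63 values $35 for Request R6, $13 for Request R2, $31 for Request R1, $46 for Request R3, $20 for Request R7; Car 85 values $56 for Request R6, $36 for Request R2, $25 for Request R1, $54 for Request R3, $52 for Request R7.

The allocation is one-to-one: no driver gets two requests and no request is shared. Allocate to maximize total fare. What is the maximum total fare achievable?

Max total: $255

Optimal: Car 70→Request R1 ($55), Car 106→Request R6 ($39), Car 27→Request R2 ($63), Car 63→Request R3 ($46), Car 85→Request R7 ($52) — total 55+39+63+46+52 = $255.
Max-entry greedy (repeatedly take the single best remaining cell) gives $240, worse by 15.
Next-best assignment: Car 70→Request R1, Car 106→Request R2, Car 27→Request R6, Car 63→Request R3, Car 85→Request R7 = $254.
Checked against all permutations: $255 is optimal.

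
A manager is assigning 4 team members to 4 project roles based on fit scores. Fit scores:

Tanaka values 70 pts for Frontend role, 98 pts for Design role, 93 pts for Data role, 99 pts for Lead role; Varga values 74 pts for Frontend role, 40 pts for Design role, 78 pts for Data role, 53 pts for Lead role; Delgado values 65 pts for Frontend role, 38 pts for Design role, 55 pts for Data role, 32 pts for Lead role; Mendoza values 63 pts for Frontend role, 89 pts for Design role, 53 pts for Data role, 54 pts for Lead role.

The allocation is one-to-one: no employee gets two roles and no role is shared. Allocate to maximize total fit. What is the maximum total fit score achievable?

This is the linear assignment problem.
Optimal: Tanaka→Lead role (99 pts), Varga→Data role (78 pts), Delgado→Frontend role (65 pts), Mendoza→Design role (89 pts) — total 99+78+65+89 = 331 pts.
Column-greedy (each role in turn goes to its best remaining employee) gives 281 pts, worse by 50.

Max total: 331 pts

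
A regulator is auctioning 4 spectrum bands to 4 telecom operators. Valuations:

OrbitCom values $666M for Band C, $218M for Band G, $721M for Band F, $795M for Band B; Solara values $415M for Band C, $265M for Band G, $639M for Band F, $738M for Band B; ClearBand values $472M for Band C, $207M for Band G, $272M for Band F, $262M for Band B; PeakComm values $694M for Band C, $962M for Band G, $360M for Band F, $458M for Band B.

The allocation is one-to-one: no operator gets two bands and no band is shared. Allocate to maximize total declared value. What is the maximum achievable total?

Optimal: OrbitCom→Band F ($721M), Solara→Band B ($738M), ClearBand→Band C ($472M), PeakComm→Band G ($962M) — total 721+738+472+962 = $2893M.
Column-greedy (each band in turn goes to its best remaining operator) gives $1942M, worse by 951.
Next-best assignment: OrbitCom→Band B, Solara→Band F, ClearBand→Band C, PeakComm→Band G = $2868M.
Every other assignment is strictly worse.

Max total: $2893M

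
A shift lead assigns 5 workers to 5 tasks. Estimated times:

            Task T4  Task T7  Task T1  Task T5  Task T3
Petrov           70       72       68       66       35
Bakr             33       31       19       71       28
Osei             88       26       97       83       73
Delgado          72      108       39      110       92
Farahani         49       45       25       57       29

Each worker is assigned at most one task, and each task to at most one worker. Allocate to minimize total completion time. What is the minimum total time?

Min total: 190 min

Optimal: Petrov→Task T3 (35 min), Bakr→Task T4 (33 min), Osei→Task T7 (26 min), Delgado→Task T1 (39 min), Farahani→Task T5 (57 min) — total 35+33+26+39+57 = 190 min.
Row-greedy (each worker in turn takes its cheapest remaining task) gives 209 min, worse by 19.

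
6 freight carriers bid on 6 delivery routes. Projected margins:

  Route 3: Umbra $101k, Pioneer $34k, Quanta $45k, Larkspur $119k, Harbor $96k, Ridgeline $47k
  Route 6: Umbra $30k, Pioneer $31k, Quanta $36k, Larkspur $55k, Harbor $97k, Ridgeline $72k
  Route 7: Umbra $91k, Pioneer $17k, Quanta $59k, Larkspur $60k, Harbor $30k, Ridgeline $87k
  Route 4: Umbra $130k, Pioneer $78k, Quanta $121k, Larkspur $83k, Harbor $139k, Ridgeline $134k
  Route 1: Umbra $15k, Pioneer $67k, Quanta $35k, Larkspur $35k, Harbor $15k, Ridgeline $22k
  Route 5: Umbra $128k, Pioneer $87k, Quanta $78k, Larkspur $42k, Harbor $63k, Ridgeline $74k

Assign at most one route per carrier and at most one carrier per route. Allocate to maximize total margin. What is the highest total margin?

Optimal: Umbra→Route 5 ($128k), Pioneer→Route 1 ($67k), Quanta→Route 4 ($121k), Larkspur→Route 3 ($119k), Harbor→Route 6 ($97k), Ridgeline→Route 7 ($87k) — total 128+67+121+119+97+87 = $619k.

Maximum total: $619k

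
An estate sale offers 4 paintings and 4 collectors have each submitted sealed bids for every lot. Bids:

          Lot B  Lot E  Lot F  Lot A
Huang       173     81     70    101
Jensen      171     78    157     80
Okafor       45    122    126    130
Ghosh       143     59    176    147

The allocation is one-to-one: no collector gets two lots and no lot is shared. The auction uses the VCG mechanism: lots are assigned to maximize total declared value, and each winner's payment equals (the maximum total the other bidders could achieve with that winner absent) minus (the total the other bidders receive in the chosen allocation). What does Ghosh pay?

Efficient allocation: Huang→Lot B ($173), Jensen→Lot F ($157), Okafor→Lot E ($122), Ghosh→Lot A ($147); total welfare W = $599.
Ghosh receives Lot A at value $147, so the others get W − 147 = $452.
Without Ghosh: best allocation of the remaining 3 bidders over all 4 lots is Huang→Lot B ($173), Jensen→Lot F ($157), Okafor→Lot A ($130), total $460.
VCG payment = (others' best without Ghosh) − (others' welfare with Ghosh) = 460 − 452 = $8.

Ghosh pays $8.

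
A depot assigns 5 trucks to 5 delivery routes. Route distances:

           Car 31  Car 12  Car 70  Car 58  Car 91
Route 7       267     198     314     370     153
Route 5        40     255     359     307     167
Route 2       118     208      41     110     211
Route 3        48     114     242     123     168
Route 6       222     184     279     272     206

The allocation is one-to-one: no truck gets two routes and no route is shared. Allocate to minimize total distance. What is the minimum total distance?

Optimal: Car 31→Route 5 (40 km), Car 12→Route 6 (184 km), Car 70→Route 2 (41 km), Car 58→Route 3 (123 km), Car 91→Route 7 (153 km) — total 40+184+41+123+153 = 541 km.
Column-greedy (each route in turn goes to its cheapest remaining truck) gives 620 km, worse by 79.
Every other assignment is strictly worse.

Minimum total: 541 km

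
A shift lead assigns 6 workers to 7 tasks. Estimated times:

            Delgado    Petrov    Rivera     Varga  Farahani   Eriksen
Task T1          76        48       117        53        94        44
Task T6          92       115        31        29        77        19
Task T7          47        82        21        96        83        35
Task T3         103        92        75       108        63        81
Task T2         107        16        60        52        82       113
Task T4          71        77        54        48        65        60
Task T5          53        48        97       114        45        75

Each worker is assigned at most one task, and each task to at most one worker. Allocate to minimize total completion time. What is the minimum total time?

Minimum total: 220 min

This is a one-to-one assignment (minimum-cost bipartite matching).
Optimal: Delgado→Task T5 (53 min), Petrov→Task T2 (16 min), Rivera→Task T7 (21 min), Varga→Task T4 (48 min), Farahani→Task T3 (63 min), Eriksen→Task T6 (19 min) — total 53+16+21+48+63+19 = 220 min.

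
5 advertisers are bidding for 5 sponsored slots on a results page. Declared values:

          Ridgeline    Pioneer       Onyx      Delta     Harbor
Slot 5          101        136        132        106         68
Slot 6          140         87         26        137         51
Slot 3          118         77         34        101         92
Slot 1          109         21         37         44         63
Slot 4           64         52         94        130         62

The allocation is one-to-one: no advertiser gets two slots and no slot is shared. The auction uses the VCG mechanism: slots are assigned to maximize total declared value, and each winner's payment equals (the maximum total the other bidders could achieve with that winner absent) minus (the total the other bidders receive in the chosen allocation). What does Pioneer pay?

Efficient allocation: Ridgeline→Slot 1 ($109), Pioneer→Slot 5 ($136), Onyx→Slot 4 ($94), Delta→Slot 6 ($137), Harbor→Slot 3 ($92); total welfare W = $568.
Pioneer receives Slot 5 at value $136, so the others get W − 136 = $432.
Without Pioneer: best allocation of the remaining 4 bidders over all 5 slots is Ridgeline→Slot 6 ($140), Onyx→Slot 5 ($132), Delta→Slot 4 ($130), Harbor→Slot 3 ($92), total $494.
VCG payment = (others' best without Pioneer) − (others' welfare with Pioneer) = 494 − 432 = $62.

Pioneer pays $62.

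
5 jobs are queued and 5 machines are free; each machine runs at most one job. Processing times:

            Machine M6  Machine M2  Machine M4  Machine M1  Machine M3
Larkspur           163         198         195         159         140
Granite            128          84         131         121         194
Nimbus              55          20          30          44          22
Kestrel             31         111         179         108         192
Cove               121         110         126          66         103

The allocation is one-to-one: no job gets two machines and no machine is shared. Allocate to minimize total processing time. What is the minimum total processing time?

Minimum total: 351 min

Optimal: Larkspur→Machine M3 (140 min), Granite→Machine M2 (84 min), Nimbus→Machine M4 (30 min), Kestrel→Machine M6 (31 min), Cove→Machine M1 (66 min) — total 140+84+30+31+66 = 351 min.
Min-entry greedy (repeatedly take the single cheapest remaining cell) gives 388 min, worse by 37.
Checked against all permutations: 351 min is optimal.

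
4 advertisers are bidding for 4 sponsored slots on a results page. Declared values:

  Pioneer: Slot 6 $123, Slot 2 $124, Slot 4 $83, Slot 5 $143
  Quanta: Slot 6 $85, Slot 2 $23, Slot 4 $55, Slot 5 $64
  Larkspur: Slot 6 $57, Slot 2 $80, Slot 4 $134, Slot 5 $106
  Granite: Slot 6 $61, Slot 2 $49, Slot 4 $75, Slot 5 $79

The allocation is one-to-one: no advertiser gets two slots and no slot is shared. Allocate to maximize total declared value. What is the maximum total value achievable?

Maximum total: $422

This is a one-to-one assignment (maximum-weight bipartite matching).
Optimal: Pioneer→Slot 2 ($124), Quanta→Slot 6 ($85), Larkspur→Slot 4 ($134), Granite→Slot 5 ($79) — total 124+85+134+79 = $422.
Column-greedy (each slot in turn goes to its best remaining advertiser) gives $342, worse by 80.
Swapping Granite↔Quanta (Granite→Slot 6 $61, Quanta→Slot 5 $64) loses 39.
Checked against all permutations: $422 is optimal.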